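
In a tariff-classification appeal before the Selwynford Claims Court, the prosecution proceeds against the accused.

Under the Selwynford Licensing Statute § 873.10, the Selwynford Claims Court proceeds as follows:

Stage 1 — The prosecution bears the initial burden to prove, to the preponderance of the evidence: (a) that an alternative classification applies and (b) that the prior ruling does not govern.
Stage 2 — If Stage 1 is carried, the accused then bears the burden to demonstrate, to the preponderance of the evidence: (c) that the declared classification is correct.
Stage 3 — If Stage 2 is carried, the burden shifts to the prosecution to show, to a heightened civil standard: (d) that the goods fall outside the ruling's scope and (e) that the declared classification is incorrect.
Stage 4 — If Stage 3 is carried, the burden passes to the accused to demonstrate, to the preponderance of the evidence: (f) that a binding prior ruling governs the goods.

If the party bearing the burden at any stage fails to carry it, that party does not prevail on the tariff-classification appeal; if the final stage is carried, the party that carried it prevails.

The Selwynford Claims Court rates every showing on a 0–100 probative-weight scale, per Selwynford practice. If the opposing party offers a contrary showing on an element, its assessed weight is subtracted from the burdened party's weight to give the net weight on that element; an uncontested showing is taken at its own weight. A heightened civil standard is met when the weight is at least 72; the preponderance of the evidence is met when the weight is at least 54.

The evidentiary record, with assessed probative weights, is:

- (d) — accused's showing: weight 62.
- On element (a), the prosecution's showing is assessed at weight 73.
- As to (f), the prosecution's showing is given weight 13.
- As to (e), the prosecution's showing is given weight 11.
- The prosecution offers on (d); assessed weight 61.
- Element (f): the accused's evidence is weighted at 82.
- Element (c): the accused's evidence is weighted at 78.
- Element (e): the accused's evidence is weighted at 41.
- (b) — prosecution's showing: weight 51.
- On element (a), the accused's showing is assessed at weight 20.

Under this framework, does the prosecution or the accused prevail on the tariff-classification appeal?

accused

At Stage 1 the prosecution must meet the preponderance of the evidence (weight is at least 54): on (a) the weight is 73 less the opposing 20 gives net 53, which does not reach 54, so (a) does not meet the standard; on (b) the weight is 51, < 54, so (b) does not meet the standard.
  Not every element is met, so the prosecution fails to carry Stage 1.
So the accused prevails.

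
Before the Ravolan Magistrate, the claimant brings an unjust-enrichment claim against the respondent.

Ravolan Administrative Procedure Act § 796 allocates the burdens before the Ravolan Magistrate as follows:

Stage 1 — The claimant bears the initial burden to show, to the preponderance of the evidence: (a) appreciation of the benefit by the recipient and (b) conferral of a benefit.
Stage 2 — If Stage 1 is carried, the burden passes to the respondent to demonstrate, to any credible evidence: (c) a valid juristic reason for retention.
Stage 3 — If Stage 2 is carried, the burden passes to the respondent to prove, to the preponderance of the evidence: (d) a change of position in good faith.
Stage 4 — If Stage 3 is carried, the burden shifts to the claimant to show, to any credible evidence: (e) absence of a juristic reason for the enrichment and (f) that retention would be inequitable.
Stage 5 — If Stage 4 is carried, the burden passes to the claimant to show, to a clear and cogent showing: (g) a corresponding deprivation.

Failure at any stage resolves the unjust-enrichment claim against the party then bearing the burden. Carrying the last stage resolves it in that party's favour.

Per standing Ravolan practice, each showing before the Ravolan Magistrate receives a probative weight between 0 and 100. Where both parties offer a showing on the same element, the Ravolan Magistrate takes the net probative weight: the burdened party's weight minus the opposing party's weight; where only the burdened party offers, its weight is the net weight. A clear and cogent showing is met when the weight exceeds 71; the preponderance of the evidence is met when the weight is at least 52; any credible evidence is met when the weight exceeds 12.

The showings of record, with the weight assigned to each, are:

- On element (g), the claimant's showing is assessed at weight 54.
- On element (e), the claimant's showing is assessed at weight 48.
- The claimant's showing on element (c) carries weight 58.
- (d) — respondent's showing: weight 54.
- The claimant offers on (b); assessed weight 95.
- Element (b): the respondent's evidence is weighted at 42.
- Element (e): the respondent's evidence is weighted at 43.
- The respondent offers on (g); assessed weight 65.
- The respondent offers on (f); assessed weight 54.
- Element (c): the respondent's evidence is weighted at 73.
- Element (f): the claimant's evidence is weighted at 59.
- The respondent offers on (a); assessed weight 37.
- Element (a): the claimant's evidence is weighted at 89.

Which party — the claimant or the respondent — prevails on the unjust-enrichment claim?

respondent

Stage 1 (claimant, the preponderance of the evidence, weight is at least 52): (a) net 89−37=52 ≥ 52 — meets; (b) net 95−42=53 ≥ 52 — meets.
  All elements met. The burden passes to the respondent.
Stage 2 (respondent, any credible evidence, weight exceeds 12): (c) net 73−58=15 > 12 — meets.
  Stage 2 is satisfied; the respondent continues to bear the burden.
Stage 3 (respondent, the preponderance of the evidence, weight is at least 52): (d) 54 ≥ 52 — meets.
  All elements met. The burden passes to the claimant.
Stage 4 (claimant, any credible evidence, weight exceeds 12): (e) net 48−43=5 ≤ 12 — fails; (f) net 59−54=5 ≤ 12 — fails.
  Not every element is met, so the claimant fails to carry Stage 4.
So the respondent prevails.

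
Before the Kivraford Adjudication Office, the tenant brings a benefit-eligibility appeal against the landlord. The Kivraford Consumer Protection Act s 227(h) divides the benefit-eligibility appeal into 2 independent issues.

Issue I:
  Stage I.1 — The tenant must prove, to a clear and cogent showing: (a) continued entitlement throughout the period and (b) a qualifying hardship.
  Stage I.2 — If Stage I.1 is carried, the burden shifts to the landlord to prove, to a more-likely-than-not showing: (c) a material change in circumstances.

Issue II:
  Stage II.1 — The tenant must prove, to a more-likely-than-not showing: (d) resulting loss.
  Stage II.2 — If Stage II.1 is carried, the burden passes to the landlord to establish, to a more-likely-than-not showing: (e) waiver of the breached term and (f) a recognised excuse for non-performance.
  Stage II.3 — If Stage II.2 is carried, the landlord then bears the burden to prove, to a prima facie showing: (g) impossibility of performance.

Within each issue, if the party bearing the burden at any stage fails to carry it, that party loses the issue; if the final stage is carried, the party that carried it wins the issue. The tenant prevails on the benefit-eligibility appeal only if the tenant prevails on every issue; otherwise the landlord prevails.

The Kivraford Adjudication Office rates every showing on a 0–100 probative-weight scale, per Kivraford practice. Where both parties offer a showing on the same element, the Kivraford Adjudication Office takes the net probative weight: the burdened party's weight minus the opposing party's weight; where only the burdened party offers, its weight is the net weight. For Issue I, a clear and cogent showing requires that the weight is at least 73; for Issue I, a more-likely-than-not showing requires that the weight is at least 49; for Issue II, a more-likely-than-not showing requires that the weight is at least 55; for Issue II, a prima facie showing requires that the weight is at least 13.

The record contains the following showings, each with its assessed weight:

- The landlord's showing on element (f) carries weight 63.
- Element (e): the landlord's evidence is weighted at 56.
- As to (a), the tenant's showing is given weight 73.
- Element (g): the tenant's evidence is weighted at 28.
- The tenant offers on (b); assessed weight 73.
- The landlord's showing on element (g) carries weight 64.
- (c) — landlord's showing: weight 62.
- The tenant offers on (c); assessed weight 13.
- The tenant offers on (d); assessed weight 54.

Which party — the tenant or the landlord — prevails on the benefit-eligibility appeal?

landlord

— Issue I —
Stage I.1 (tenant, a clear and cogent showing, weight is at least 73): (a) 73 ≥ 73 — meets; (b) 73 ≥ 73 — meets.
  Stage I.1 carried; the burden shifts to the landlord.
Stage I.2 (landlord, a more-likely-than-not showing, weight is at least 49): (c) net 62−13=49 ≥ 49 — meets.
  Stage I.2 carried; the final stage is satisfied.
Every stage carried; the landlord prevails on this issue.
— Issue II —
Stage II.1 — burden on tenant; standard: a more-likely-than-not showing (weight is at least 55).
    (d): 54 < 55 [not met]
  Not every element is met, so the tenant fails to carry Stage II.1.
The landlord prevails on this issue.
Per-issue: Issue I → landlord; Issue II → landlord. The tenant must prevail on every issue; overall, the landlord prevails.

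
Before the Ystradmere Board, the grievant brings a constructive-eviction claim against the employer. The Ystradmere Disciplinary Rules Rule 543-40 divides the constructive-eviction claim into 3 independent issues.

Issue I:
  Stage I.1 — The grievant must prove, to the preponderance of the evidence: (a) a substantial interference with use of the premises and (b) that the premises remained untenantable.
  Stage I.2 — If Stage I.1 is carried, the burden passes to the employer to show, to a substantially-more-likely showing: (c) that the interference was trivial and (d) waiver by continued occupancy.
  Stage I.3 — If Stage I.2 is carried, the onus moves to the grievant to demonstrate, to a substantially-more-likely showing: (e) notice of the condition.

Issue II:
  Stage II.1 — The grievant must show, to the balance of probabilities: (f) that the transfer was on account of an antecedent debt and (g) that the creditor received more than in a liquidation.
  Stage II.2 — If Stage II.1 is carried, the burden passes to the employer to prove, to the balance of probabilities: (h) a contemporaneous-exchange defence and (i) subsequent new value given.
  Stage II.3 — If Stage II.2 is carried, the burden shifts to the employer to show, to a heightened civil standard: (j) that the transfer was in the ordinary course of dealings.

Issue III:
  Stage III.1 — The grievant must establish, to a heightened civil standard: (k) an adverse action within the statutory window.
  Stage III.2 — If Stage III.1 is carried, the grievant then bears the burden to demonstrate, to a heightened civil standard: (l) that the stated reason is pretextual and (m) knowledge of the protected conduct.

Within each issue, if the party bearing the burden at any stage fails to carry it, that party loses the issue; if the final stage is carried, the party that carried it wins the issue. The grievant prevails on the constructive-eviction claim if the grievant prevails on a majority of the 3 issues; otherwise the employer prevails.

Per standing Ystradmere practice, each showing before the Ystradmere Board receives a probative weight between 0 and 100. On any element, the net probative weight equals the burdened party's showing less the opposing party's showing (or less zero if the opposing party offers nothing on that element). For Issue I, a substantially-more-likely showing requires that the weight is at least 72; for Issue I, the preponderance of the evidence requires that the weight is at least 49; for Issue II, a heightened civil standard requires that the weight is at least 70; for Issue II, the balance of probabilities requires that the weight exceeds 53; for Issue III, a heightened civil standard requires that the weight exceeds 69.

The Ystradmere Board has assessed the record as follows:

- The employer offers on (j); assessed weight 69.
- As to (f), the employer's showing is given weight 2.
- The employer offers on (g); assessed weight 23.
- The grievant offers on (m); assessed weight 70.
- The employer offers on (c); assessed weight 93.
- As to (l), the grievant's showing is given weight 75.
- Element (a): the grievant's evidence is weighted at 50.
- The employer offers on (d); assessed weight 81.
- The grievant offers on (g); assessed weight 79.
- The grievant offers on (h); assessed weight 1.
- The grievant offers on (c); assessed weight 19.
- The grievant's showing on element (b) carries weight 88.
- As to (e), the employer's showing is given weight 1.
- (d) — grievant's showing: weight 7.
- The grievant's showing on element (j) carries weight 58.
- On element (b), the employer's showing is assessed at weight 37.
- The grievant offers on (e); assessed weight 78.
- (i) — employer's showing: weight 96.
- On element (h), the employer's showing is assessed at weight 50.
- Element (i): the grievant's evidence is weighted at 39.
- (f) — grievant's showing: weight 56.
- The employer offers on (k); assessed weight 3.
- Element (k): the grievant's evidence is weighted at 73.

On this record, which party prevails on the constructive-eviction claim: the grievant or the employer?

grievant

— Issue I —
At Stage I.1 the grievant must meet the preponderance of the evidence (weight is at least 49): on (a) the weight is 50, ≥ 49, so (a) meets the standard; on (b) the weight is 88 less the opposing 37 gives net 51, which does reach 49, so (b) meets the standard.
  All elements met. The burden passes to the employer.
At Stage I.2 the employer must meet a substantially-more-likely showing (weight is at least 72): on (c) the weight is 93 less the opposing 19 gives net 74, ≥ 72, so (c) meets the standard; on (d) the weight is 81 less the opposing 7 gives net 74, ≥ 72, so (d) meets the standard.
  The employer carries Stage I.2; the grievant now bears the burden.
At Stage I.3 the grievant must meet a substantially-more-likely showing (weight is at least 72): on (e) the weight is 78 less the opposing 1 gives net 77, which does reach 72, so (e) meets the standard.
  Stage I.3 carried; the final stage is satisfied.
With every stage satisfied, the grievant prevails on this issue.
— Issue II —
Stage II.1 — burden on grievant; standard: the balance of probabilities (weight exceeds 53).
    (f): 56 − 2 = 54 > 53 [met]
    (g): 79 − 23 = 56 > 53 [met]
  Stage II.1 is satisfied; the onus moves to the employer.
Stage II.2 — burden on employer; standard: the balance of probabilities (weight exceeds 53).
    (h): 50 − 1 = 49 ≤ 53 [not met]
    (i): 96 − 39 = 57 > 53 [met]
  The employer does not carry Stage II.2.
The analysis ends at Stage II.2; the grievant prevails on this issue.
— Issue III —
Stage III.1 (grievant, a heightened civil standard, weight exceeds 69): (k) net 73−3=70 > 69 — meets.
  Stage III.1 is satisfied; the grievant continues to bear the burden.
Stage III.2 (grievant, a heightened civil standard, weight exceeds 69): (l) 75 > 69 — meets; (m) 70 > 69 — meets.
  Stage III.2 carried; the final stage is satisfied.
Every stage carried; the grievant prevails on this issue.
Per-issue: Issue I → grievant; Issue II → grievant; Issue III → grievant. The grievant must prevail on a majority of issues; overall, the grievant prevails.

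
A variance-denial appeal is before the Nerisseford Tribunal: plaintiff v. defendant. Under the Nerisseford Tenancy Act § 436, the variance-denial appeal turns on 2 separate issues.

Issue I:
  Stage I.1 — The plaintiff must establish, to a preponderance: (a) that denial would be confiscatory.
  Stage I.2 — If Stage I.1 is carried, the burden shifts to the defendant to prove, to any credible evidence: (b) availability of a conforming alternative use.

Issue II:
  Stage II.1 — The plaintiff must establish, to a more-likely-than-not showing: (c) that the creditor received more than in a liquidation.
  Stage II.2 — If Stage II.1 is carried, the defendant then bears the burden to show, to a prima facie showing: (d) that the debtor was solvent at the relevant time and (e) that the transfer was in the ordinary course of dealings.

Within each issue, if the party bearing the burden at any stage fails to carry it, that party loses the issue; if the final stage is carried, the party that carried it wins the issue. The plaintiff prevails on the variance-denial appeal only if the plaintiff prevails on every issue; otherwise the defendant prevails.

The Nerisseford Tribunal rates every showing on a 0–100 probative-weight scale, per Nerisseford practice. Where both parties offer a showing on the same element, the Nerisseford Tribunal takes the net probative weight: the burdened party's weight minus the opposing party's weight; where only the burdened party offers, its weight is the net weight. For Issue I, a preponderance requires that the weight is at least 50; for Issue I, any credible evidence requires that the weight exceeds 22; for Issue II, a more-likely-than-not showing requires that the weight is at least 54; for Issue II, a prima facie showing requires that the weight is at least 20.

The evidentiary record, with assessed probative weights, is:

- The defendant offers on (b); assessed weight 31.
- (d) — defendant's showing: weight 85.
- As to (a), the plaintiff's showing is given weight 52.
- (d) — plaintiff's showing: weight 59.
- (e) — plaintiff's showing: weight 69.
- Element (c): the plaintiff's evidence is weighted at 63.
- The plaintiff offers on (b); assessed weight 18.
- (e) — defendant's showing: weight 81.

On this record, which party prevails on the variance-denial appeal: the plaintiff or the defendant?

— Issue I —
Stage I.1 (plaintiff, a preponderance, weight is at least 50): (a) 52 ≥ 50 — meets.
  Stage I.1 carried; the burden shifts to the defendant.
Stage I.2 (defendant, any credible evidence, weight exceeds 22): (b) net 31−18=13 ≤ 22 — fails.
  The defendant does not carry Stage I.2.
The plaintiff prevails on this issue.
— Issue II —
Stage II.1 — burden on plaintiff; standard: a more-likely-than-not showing (weight is at least 54).
    (c): 63 ≥ 54 [met]
  Stage II.1 is satisfied; the onus moves to the defendant.
Stage II.2 — burden on defendant; standard: a prima facie showing (weight is at least 20).
    (d): 85 − 59 = 26 ≥ 20 [met]
    (e): 81 − 69 = 12 < 20 [not met]
  The defendant does not carry Stage II.2.
So the plaintiff prevails on this issue.
Per-issue: Issue I → plaintiff; Issue II → plaintiff. The plaintiff must prevail on every issue; overall, the plaintiff prevails.

plaintiff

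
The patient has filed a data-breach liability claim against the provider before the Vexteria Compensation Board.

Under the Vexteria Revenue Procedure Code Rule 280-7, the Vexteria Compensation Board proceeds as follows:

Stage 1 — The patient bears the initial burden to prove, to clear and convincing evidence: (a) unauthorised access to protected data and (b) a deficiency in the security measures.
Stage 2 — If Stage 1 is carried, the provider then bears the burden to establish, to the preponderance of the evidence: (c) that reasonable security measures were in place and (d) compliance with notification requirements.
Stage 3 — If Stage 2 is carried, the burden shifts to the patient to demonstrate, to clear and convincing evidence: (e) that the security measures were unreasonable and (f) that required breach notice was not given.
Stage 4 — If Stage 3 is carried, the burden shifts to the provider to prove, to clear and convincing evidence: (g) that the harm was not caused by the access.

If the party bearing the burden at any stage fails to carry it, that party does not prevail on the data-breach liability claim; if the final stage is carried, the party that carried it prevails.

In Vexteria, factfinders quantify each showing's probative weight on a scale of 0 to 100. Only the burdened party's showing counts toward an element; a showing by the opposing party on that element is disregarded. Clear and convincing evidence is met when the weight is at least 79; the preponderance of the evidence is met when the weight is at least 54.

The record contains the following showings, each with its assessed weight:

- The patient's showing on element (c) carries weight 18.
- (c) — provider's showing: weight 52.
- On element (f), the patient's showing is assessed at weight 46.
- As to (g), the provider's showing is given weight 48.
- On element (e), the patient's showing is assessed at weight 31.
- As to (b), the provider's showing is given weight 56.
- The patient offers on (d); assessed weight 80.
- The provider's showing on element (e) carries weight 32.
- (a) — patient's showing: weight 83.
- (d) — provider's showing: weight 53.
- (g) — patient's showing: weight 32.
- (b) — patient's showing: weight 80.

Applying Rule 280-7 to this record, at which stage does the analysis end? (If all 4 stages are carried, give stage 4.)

At Stage 1 the patient must meet clear and convincing evidence (weight is at least 79): on (a) the weight is 83, ≥ 79, so (a) meets the standard; on (b) the weight is 80 (the provider's 56 is given no effect), which does reach 79, so (b) meets the standard.
  Stage 1 is satisfied; the onus moves to the provider.
At Stage 2 the provider must meet the preponderance of the evidence (weight is at least 54): on (c) the weight is 52 (the patient's 18 is given no effect), < 54, so (c) does not meet the standard; on (d) the weight is 53 (the patient's 80 is given no effect), which does not reach 54, so (d) does not meet the standard.
  Stage 2 not carried; the provider fails its burden.
The analysis ends at Stage 2; the patient prevails.

stage 2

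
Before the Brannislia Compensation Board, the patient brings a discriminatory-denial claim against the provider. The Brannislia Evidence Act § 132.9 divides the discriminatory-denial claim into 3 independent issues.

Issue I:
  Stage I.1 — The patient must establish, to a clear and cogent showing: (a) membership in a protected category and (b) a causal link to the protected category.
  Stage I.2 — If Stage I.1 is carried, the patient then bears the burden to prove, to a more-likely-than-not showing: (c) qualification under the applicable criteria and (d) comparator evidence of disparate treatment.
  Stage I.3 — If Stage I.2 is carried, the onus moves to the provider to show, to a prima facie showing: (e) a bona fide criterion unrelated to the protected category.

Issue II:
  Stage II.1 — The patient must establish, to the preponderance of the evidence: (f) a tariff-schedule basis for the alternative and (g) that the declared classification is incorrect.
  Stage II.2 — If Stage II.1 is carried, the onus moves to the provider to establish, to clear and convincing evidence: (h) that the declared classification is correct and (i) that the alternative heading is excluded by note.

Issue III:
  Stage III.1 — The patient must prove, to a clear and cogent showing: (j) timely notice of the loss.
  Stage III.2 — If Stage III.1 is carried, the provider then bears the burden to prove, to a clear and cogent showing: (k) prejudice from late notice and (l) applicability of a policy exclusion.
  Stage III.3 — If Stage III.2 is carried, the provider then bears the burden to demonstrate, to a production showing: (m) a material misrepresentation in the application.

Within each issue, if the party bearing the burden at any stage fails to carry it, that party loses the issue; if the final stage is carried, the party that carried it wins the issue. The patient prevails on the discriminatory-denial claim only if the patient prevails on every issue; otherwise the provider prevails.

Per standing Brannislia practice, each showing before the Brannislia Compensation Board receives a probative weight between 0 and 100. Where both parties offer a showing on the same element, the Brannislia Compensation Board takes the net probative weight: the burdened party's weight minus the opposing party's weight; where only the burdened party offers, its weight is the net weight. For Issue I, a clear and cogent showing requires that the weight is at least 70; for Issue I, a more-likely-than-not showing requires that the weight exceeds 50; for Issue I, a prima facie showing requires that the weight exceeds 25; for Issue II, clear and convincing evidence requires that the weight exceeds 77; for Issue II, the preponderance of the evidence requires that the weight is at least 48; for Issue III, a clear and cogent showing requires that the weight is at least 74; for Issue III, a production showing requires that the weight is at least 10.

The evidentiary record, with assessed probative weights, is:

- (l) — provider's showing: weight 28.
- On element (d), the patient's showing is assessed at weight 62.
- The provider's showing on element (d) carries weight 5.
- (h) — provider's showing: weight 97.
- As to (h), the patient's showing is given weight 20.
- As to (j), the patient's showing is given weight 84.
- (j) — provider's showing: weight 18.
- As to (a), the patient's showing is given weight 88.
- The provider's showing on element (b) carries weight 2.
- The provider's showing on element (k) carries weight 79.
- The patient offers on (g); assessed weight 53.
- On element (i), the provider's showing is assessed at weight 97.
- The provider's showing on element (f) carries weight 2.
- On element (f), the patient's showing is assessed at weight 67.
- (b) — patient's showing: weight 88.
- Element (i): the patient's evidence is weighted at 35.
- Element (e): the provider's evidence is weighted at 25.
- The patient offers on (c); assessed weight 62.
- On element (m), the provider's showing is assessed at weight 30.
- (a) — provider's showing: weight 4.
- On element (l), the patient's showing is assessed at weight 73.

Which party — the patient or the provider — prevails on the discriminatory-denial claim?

— Issue I —
Stage I.1 (patient, a clear and cogent showing, weight is at least 70): (a) net 88−4=84 ≥ 70 — meets; (b) net 88−2=86 ≥ 70 — meets.
  Stage I.1 carried; the burden remains with the patient.
Stage I.2 (patient, a more-likely-than-not showing, weight exceeds 50): (c) 62 > 50 — meets; (d) net 62−5=57 > 50 — meets.
  The patient carries Stage I.2; the provider now bears the burden.
Stage I.3 (provider, a prima facie showing, weight exceeds 25): (e) 25 ≤ 25 — fails.
  The provider does not carry Stage I.3.
The analysis ends at Stage I.3; the patient prevails on this issue.
— Issue II —
Stage II.1 (patient, the preponderance of the evidence, weight is at least 48): (f) net 67−2=65 ≥ 48 — meets; (g) 53 ≥ 48 — meets.
  Stage II.1 carried; the burden shifts to the provider.
Stage II.2 (provider, clear and convincing evidence, weight exceeds 77): (h) net 97−20=77 ≤ 77 — fails; (i) net 97−35=62 ≤ 77 — fails.
  Stage II.2 not carried; the provider fails its burden.
The patient prevails on this issue.
— Issue III —
Stage III.1 (patient, a clear and cogent showing, weight is at least 74): (j) net 84−18=66 < 74 — fails.
  The patient does not carry Stage III.1.
The analysis ends at Stage III.1; the provider prevails on this issue.
Per-issue: Issue I → patient; Issue II → patient; Issue III → provider. The patient must prevail on every issue; overall, the provider prevails.

provider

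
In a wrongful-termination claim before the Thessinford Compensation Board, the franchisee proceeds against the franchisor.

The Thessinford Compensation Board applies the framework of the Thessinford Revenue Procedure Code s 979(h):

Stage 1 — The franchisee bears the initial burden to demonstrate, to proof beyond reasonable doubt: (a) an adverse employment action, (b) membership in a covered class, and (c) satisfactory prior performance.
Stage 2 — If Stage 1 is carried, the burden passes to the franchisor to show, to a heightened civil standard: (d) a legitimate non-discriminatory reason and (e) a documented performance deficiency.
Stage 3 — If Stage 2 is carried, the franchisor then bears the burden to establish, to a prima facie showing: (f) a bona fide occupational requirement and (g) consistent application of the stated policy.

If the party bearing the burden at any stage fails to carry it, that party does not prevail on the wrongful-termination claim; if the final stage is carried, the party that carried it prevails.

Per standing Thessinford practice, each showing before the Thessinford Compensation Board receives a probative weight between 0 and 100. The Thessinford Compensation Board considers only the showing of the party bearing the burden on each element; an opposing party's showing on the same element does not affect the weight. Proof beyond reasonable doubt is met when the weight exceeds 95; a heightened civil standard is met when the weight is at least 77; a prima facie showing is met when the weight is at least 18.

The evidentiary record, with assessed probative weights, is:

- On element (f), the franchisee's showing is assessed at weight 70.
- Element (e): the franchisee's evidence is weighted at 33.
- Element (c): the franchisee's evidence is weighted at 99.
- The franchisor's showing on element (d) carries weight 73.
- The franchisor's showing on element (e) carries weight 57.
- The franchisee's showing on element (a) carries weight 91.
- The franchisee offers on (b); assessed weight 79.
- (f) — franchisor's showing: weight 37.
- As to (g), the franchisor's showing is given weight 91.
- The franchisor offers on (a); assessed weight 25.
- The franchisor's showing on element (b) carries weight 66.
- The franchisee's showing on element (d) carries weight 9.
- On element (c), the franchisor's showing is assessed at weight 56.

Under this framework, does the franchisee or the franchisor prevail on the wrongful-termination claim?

franchisor

At Stage 1 the franchisee must meet proof beyond reasonable doubt (weight exceeds 95): on (a) the weight is 91 (the franchisor's 25 is given no effect), which does not exceed 95, so (a) does not meet the standard; on (b) the weight is 79 (the franchisor's 66 is given no effect), ≤ 95, so (b) does not meet the standard; on (c) the weight is 99 (the franchisor's 56 is given no effect), which does exceed 95, so (c) meets the standard.
  Not every element is met, so the franchisee fails to carry Stage 1.
So the franchisor prevails.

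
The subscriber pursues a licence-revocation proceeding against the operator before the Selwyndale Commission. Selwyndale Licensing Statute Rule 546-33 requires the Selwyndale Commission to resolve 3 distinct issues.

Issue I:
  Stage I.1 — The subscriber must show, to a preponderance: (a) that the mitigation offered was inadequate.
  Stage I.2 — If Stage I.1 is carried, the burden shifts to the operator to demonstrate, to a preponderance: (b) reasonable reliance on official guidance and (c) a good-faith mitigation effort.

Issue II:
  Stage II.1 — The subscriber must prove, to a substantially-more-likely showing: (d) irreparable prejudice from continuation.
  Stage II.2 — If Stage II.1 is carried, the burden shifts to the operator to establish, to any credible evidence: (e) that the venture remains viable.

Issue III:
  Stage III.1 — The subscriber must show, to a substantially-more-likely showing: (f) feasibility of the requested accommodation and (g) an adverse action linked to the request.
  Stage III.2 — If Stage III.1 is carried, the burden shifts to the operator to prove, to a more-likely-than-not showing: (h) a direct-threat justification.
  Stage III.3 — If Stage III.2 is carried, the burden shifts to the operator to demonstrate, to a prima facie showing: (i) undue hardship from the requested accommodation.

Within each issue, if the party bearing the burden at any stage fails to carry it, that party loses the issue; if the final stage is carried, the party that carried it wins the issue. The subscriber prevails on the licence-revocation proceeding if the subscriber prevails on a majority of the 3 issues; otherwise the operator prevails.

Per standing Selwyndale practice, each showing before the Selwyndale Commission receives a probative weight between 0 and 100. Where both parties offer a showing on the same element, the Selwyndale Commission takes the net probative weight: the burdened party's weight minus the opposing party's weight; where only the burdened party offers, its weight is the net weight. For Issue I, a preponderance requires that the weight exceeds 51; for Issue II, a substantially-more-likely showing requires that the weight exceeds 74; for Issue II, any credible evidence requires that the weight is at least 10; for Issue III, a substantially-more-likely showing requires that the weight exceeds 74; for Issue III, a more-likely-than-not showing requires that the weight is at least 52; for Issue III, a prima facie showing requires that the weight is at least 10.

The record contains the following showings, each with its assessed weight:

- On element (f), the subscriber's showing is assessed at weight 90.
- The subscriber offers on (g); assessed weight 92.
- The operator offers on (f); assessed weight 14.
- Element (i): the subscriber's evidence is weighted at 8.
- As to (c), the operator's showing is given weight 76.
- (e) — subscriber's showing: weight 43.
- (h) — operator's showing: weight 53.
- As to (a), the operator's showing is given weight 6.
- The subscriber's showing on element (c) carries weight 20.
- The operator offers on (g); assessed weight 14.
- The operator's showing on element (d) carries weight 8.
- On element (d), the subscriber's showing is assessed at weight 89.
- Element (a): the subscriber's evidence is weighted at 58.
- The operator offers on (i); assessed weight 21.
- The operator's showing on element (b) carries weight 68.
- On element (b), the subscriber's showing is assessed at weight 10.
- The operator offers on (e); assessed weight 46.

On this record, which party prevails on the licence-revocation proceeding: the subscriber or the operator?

operator

— Issue I —
Stage I.1 (subscriber, a preponderance, weight exceeds 51): (a) net 58−6=52 > 51 — meets.
  Stage I.1 is satisfied; the onus moves to the operator.
Stage I.2 (operator, a preponderance, weight exceeds 51): (b) net 68−10=58 > 51 — meets; (c) net 76−20=56 > 51 — meets.
  Stage I.2 carried; the final stage is satisfied.
All stages carried — the operator prevails on this issue.
— Issue II —
Stage II.1 — burden on subscriber; standard: a substantially-more-likely showing (weight exceeds 74).
    (d): 89 − 8 = 81 > 74 [met]
  The subscriber carries Stage II.1; the operator now bears the burden.
Stage II.2 — burden on operator; standard: any credible evidence (weight is at least 10).
    (e): 46 − 43 = 3 < 10 [not met]
  Not every element is met, so the operator fails to carry Stage II.2.
The analysis ends at Stage II.2; the subscriber prevails on this issue.
— Issue III —
At Stage III.1 the subscriber must meet a substantially-more-likely showing (weight exceeds 74): on (f) the weight is 90 less the opposing 14 gives net 76, which does exceed 74, so (f) meets the standard; on (g) the weight is 92 less the opposing 14 gives net 78, > 74, so (g) meets the standard.
  Stage III.1 is satisfied; the onus moves to the operator.
At Stage III.2 the operator must meet a more-likely-than-not showing (weight is at least 52): on (h) the weight is 53, ≥ 52, so (h) meets the standard.
  Stage III.2 carried; the burden remains with the operator.
At Stage III.3 the operator must meet a prima facie showing (weight is at least 10): on (i) the weight is 21 less the opposing 8 gives net 13, which does reach 10, so (i) meets the standard.
  Stage III.3 carried; the final stage is satisfied.
All stages carried — the operator prevails on this issue.
Per-issue: Issue I → operator; Issue II → subscriber; Issue III → operator. The subscriber must prevail on a majority of issues; overall, the operator prevails.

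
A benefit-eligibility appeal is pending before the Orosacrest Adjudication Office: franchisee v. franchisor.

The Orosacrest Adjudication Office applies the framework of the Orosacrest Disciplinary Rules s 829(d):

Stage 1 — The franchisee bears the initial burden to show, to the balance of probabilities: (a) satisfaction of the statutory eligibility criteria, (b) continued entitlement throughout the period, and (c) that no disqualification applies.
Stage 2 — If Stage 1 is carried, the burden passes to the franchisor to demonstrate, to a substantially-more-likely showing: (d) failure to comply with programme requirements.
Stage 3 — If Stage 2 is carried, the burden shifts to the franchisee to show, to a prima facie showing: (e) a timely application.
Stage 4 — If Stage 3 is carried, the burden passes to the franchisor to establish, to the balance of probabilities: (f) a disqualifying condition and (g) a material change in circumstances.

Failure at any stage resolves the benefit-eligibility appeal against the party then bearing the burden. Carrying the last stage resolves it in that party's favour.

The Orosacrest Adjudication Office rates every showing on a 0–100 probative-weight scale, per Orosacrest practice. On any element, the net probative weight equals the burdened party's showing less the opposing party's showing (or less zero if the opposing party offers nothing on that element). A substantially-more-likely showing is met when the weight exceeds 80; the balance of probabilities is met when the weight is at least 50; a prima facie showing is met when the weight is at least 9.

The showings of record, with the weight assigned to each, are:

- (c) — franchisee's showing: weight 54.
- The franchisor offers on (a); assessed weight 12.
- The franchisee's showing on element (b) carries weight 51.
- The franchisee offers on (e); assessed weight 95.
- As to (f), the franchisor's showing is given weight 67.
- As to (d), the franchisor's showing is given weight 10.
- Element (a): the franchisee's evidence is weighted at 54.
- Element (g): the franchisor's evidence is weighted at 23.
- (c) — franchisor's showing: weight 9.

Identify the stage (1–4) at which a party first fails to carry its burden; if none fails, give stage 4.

stage 1

At Stage 1 the franchisee must meet the balance of probabilities (weight is at least 50): on (a) the weight is 54 less the opposing 12 gives net 42, < 50, so (a) does not meet the standard; on (b) the weight is 51, which does reach 50, so (b) meets the standard; on (c) the weight is 54 less the opposing 9 gives net 45, which does not reach 50, so (c) does not meet the standard.
  Not every element is met, so the franchisee fails to carry Stage 1.
The analysis ends at Stage 1; the franchisor prevails.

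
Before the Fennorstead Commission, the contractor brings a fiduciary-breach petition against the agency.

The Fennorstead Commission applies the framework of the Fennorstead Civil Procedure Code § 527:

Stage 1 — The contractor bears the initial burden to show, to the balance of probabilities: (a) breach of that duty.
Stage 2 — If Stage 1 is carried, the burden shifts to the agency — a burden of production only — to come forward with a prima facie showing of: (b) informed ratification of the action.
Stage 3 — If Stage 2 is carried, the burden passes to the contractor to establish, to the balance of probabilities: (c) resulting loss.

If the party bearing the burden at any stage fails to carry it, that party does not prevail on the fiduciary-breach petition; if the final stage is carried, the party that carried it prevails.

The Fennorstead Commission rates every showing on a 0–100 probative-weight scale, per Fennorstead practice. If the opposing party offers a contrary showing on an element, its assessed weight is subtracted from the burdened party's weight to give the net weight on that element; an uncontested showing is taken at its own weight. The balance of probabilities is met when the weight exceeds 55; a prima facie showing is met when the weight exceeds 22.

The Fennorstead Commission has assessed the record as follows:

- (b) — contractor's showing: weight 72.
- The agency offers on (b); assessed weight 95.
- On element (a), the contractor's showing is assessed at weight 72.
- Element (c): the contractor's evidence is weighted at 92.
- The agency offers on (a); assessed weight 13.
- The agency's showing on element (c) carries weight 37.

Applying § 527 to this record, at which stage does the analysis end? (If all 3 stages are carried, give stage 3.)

stage 3

At Stage 1 the contractor must meet the balance of probabilities (weight exceeds 55): on (a) the weight is 72 less the opposing 13 gives net 59, which does exceed 55, so (a) meets the standard.
  Stage 1 carried; the burden shifts to the agency.
At Stage 2 the agency must meet a prima facie showing (weight exceeds 22): on (b) the weight is 95 less the opposing 72 gives net 23, > 22, so (b) meets the standard.
  The agency carries Stage 2; the contractor now bears the burden.
At Stage 3 the contractor must meet the balance of probabilities (weight exceeds 55): on (c) the weight is 92 less the opposing 37 gives net 55, which does not exceed 55, so (c) does not meet the standard.
  Stage 3 not carried; the contractor fails its burden.
The agency prevails.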